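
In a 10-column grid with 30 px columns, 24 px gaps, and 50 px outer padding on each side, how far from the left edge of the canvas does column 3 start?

158 px

Column 3 starts at margin + 2·(column + gutter) = 50 + 2·54 = 158 px.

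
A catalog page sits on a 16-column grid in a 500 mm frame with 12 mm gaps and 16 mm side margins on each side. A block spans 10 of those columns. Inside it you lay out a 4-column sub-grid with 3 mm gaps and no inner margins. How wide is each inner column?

69.75 mm

Subtract both margins: 500 − 2·16 = 468 mm.
16c + 15·12 = 468 → 16c = 288 → c = 18 mm.
10-column span = 10·18 + 9·12 = 288 mm.
4 columns + 3 gaps: 4d + 3·3 = 288.
4d = 288 − 9 = 279, so d = 69.75 mm.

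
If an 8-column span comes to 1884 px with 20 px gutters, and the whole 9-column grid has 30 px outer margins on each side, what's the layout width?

2182 px

8c + 7·20 = 1884 → 8c = 1744 → c = 218 px.
Total width: 2·30 + 9·218 + 8·20 = 2182 px.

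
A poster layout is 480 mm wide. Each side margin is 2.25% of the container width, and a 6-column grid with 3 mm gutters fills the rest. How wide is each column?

73.9 mm

Margins: 2.25% × 480 = 10.8 mm each, so content = 480 − 21.6 = 458.4 mm.
458.4 − 5·3 = 443.4; ÷6 gives c = 73.9 mm.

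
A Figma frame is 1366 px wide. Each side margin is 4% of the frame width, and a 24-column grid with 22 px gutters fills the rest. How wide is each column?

1366 × (1 − 2·4%) = 1366 × 92% = 1256.72 px for the columns.
24 columns + 23 gutters: 24c + 23·22 = 1256.72.
24c = 1256.72 − 506 = 750.72, so c = 31.28 px.

31.28 px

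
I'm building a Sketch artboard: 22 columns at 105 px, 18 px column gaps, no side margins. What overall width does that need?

2688 px

Summing: 2310 + 378 = 2688 px.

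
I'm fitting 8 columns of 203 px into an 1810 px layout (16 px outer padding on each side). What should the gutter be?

Content width = 1810 − 2·16 = 1778 px.
8·203 + 7g = 1778 → 7g = 154 → g = 22 px.

22 px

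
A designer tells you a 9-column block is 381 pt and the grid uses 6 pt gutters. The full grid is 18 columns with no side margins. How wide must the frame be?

381 − 8·6 = 333; ÷9 gives c = 37 pt.
Frame = 18·37 + 17·6 = 666 + 102 = 768 pt.

768 pt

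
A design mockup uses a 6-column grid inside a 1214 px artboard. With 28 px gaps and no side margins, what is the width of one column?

6 columns + 5 gaps: 6c + 5·28 = 1214.
6c = 1214 − 140 = 1074, so c = 179 px.

179 px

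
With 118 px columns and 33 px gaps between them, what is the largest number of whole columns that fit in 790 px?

5 columns: 5·118 + 4·33 = 722 px ≤ 790.
6 columns: 873 px > 790. So 5.

5 columns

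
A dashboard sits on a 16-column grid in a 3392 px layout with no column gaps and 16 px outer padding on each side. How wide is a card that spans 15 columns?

3150 px

Content width = 3392 − 2·16 = 3360 px.
With no column gaps, each column is 3360/16 = 210 px.
15-column span = 15·210 = 3150 px.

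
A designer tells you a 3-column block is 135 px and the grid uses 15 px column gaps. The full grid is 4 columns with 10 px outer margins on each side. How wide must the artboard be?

205 px

135 − 2·15 = 105; ÷3 gives c = 35 px.
Adding margins, columns and gutters: 20 + 140 + 45 = 205 px.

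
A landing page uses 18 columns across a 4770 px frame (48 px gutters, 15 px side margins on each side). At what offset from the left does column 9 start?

Content = 4770 − 2·15 = 4740 px.
18 columns + 17 gutters: 18c + 17·48 = 4740.
18c = 4740 − 816 = 3924, so c = 218 px.
Each column+gutter stride is 266 px; 8 of them past the 15 px margin is 15 + 2128 = 2143 px.

2143 px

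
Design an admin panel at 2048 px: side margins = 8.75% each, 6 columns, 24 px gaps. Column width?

2048 × (1 − 2·8.75%) = 2048 × 82.5% = 1689.6 px for the columns.
6c + 5·24 = 1689.6 → 6c = 1569.6 → c = 261.6 px.

261.6 px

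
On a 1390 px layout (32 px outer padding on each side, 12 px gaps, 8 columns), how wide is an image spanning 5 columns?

824.25 px

Content width = 1390 − 2·32 = 1326 px.
8c + 7·12 = 1326 → 8c = 1242 → c = 155.25 px.
5-column span = 5·155.25 + 4·12 = 824.25 px.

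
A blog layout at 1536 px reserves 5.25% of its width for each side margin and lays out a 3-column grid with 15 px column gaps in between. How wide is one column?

Margins: 5.25% × 1536 = 80.64 px each, so content = 1536 − 161.28 = 1374.72 px.
1374.72 − 2·15 = 1344.72; ÷3 gives c = 448.24 px.

448.24 px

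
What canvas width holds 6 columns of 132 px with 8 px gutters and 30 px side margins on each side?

892 px

Adding margins, columns and gutters: 60 + 792 + 40 = 892 px.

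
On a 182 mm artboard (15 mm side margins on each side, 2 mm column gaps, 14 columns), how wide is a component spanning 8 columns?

Inside the margins: 182 − 30 = 152 mm.
14 columns + 13 column gaps: 14c + 13·2 = 152.
14c = 152 − 26 = 126, so c = 9 mm.
8 columns plus 7 column gaps: 72 + 14 = 86 mm.

86 mm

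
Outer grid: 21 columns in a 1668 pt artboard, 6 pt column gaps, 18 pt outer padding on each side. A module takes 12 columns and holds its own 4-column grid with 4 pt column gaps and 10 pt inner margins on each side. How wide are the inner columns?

224.5 pt

Take off 36 pt of margins, leaving 1632 pt.
1632 − 20·6 = 1512; ÷21 gives c = 72 pt.
Span of 12: 12·72 + 11·6 = 864 + 66 = 930 pt.
Inner content = 930 − 2·10 = 910 pt.
910 − 3·4 = 898; ÷4 gives d = 224.5 pt.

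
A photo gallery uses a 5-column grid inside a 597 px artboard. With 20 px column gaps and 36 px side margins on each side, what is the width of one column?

89 px

Subtract both margins: 597 − 2·36 = 525 px.
5c + 4·20 = 525 → 5c = 445 → c = 89 px.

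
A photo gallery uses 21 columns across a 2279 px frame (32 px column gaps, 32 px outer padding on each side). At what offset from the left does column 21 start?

Inside the margins: 2279 − 64 = 2215 px.
2215 − 20·32 = 1575; ÷21 gives c = 75 px.
Before column 21: the margin + 20 columns + 20 column gaps.
Offset = 32 + 20·(75 + 32) = 32 + 2140 = 2172 px.

2172 px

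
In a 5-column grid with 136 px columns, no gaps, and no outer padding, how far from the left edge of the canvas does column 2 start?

No margin, so column 2 starts at 1·(column + gutter) = 1·136 = 136 px.

136 px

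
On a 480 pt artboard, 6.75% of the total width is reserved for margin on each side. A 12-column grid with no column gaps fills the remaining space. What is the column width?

480 × (1 − 2·6.75%) = 480 × 86.5% = 415.2 pt for the columns.
415.2 / 12 = 34.6 pt per column.

34.6 pt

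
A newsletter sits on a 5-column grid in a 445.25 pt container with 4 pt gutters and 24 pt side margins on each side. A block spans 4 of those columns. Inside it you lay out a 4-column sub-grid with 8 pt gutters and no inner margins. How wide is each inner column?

73.25 pt

Take off 48 pt of margins, leaving 397.25 pt.
5 columns + 4 gutters: 5c + 4·4 = 397.25.
5c = 397.25 − 16 = 381.25, so c = 76.25 pt.
4-column span = 4·76.25 + 3·4 = 317 pt.
4d + 3·8 = 317 → 4d = 293 → d = 73.25 pt.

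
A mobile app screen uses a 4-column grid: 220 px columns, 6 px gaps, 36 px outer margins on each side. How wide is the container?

970 px

Adding margins, columns and gutters: 72 + 880 + 18 = 970 px.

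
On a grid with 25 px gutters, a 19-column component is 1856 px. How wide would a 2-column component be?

1856 − 18·25 = 1406; ÷19 gives c = 74 px.
2-column span = 2·74 + 1·25 = 173 px.

173 px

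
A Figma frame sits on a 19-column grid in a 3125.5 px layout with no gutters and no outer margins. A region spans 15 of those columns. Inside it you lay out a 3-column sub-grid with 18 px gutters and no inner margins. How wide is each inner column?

19c = 3125.5 → c = 164.5 px.
15-column span = 15·164.5 = 2467.5 px.
3 columns + 2 gutters: 3d + 2·18 = 2467.5.
3d = 2467.5 − 36 = 2431.5, so d = 810.5 px.

810.5 px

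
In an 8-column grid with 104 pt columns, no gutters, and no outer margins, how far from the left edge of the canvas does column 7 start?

No margin, so column 7 starts at 6·(column + gutter) = 6·104 = 624 pt.

624 pt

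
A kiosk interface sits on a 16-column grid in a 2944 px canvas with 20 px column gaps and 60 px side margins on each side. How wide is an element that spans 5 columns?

868.75 px

Inside the margins: 2944 − 120 = 2824 px.
2824 − 15·20 = 2524; ÷16 gives c = 157.75 px.
5-column span = 5·157.75 + 4·20 = 868.75 px.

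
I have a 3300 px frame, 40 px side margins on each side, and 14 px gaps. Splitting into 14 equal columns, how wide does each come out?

217 px

Inside the margins: 3300 − 80 = 3220 px.
Subtracting 13 gaps of 14 leaves 3038 for 14 columns, so c = 217 px.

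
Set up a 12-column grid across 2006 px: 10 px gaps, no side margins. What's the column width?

158 px

2006 − 11·10 = 1896; ÷12 gives c = 158 px.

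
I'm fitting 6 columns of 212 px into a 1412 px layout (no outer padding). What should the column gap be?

6·212 + 5g = 1412 → 5g = 140 → g = 28 px.

28 px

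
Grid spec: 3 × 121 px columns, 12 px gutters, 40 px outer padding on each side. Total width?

467 px

Total width: 2·40 + 3·121 + 2·12 = 467 px.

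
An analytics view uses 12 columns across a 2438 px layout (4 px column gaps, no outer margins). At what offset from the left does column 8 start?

1424.5 px

2438 − 11·4 = 2394; ÷12 gives c = 199.5 px.
No margin, so column 8 starts at 7·(column + gutter) = 7·203.5 = 1424.5 px.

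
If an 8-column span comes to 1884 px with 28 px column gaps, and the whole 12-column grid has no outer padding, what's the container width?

8c + 7·28 = 1884 → 8c = 1688 → c = 211 px.
Container = 12·211 + 11·28 = 2532 + 308 = 2840 px.

2840 px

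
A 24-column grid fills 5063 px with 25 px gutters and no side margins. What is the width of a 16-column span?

24 columns + 23 gutters: 24c + 23·25 = 5063.
24c = 5063 − 575 = 4488, so c = 187 px.
Span of 16: 16·187 + 15·25 = 2992 + 375 = 3367 px.

3367 px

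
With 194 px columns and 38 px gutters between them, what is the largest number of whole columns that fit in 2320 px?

k columns need k·194 + (k−1)·38 = k·232 − 38.
k·232 − 38 ≤ 2320 → k ≤ 2358 / 232 ≈ 10.16, so k = 10.

10 columns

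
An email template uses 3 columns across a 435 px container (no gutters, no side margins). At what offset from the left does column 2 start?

435 / 3 = 145 px per column.
No margin, so column 2 starts at 1·(column + gutter) = 1·145 = 145 px.

145 px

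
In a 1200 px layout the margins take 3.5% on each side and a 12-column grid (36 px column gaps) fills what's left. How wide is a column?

Margins: 3.5% × 1200 = 42 px each, so content = 1200 − 84 = 1116 px.
1116 − 11·36 = 720; ÷12 gives c = 60 px.

60 px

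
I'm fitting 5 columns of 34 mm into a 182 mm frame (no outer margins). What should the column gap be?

3 mm

5·34 + 4g = 182 → 4g = 12 → g = 3 mm.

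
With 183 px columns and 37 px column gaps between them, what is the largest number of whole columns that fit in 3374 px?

15 columns

k columns need k·183 + (k−1)·37 = k·220 − 37.
k·220 − 37 ≤ 3374 → k ≤ 3411 / 220 ≈ 15.50, so k = 15.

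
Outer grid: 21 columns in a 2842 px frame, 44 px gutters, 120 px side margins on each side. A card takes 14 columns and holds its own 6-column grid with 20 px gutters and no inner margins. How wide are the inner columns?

270 px

Inside the margins: 2842 − 240 = 2602 px.
Subtracting 20 gutters of 44 leaves 1722 for 21 columns, so c = 82 px.
14 columns plus 13 gutters: 1148 + 572 = 1720 px.
Subtracting 5 gutters of 20 leaves 1620 for 6 columns, so d = 270 px.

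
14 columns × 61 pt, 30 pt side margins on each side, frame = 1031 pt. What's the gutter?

Content width = 1031 − 2·30 = 971 pt.
Columns use 854 pt, leaving 117 pt across 13 gutters = 9 pt each.

9 pt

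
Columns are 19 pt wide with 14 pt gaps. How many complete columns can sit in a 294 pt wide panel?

9 columns: 9·19 + 8·14 = 283 pt ≤ 294.
10 columns: 316 pt > 294. So 9.

9 columns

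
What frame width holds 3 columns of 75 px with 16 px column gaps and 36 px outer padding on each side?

Frame = 2·36 + 3·75 + 2·16 = 72 + 225 + 32 = 329 px.

329 px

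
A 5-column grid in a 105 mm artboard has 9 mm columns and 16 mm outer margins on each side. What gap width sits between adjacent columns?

7 mm

Content width = 105 − 2·16 = 73 mm.
Columns use 45 mm, leaving 28 mm across 4 gaps = 7 mm each.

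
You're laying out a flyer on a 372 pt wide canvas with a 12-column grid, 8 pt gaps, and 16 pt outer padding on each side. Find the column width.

21 pt

Inside the margins: 372 − 32 = 340 pt.
12 columns + 11 gaps: 12c + 11·8 = 340.
12c = 340 − 88 = 252, so c = 21 pt.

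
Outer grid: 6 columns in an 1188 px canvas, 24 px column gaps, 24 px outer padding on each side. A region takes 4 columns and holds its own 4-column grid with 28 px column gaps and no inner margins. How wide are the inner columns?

Subtract both margins: 1188 − 2·24 = 1140 px.
6 columns + 5 column gaps: 6c + 5·24 = 1140.
6c = 1140 − 120 = 1020, so c = 170 px.
Span of 4: 4·170 + 3·24 = 680 + 72 = 752 px.
4 columns + 3 column gaps: 4d + 3·28 = 752.
4d = 752 − 84 = 668, so d = 167 px.

167 px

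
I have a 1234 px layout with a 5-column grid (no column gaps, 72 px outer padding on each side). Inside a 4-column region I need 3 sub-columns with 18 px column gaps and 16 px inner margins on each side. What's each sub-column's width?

268 px

Inside the margins: 1234 − 144 = 1090 px.
5c = 1090 → c = 218 px.
4-column span = 4·218 = 872 px.
Inner content = 872 − 2·16 = 840 px.
840 − 2·18 = 804; ÷3 gives d = 268 px.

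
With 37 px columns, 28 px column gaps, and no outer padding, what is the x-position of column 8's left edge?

Before column 8: 7 columns + 7 column gaps.
Offset = 7·(37 + 28) = 7·65 = 455 px.

455 px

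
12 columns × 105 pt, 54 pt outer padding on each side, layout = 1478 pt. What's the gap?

10 pt

Content width = 1478 − 2·54 = 1370 pt.
12 columns take 12·105 = 1260 pt; remaining 110 splits into 11 gaps.
g = 110 / 11 = 10 pt.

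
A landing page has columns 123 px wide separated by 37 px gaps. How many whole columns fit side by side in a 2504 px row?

15 columns

k columns need k·123 + (k−1)·37 = k·160 − 37.
k·160 − 37 ≤ 2504 → k ≤ 2541 / 160 ≈ 15.88, so k = 15.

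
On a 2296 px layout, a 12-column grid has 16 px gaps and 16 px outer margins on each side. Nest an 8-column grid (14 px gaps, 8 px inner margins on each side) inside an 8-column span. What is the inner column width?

Inside the margins: 2296 − 32 = 2264 px.
Subtracting 11 gaps of 16 leaves 2088 for 12 columns, so c = 174 px.
8-column span = 8·174 + 7·16 = 1504 px.
Inner content = 1504 − 2·8 = 1488 px.
Subtracting 7 gaps of 14 leaves 1390 for 8 columns, so d = 173.75 px.

173.75 px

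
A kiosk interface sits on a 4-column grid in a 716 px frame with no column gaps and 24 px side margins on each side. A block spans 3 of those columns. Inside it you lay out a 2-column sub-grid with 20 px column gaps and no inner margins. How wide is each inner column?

Subtract both margins: 716 − 2·24 = 668 px.
With no column gaps, each column is 668/4 = 167 px.
3-column span = 3·167 = 501 px.
Subtracting 1 column gap of 20 leaves 481 for 2 columns, so d = 240.5 px.

240.5 px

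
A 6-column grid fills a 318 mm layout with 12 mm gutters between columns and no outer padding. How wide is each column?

43 mm

6 columns + 5 gutters: 6c + 5·12 = 318.
6c = 318 − 60 = 258, so c = 43 mm.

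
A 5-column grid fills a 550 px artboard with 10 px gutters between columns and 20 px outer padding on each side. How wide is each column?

Content width = 550 − 2·20 = 510 px.
510 − 4·10 = 470; ÷5 gives c = 94 px.

94 px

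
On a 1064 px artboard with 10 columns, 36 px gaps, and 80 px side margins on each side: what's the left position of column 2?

174 px

Subtract both margins: 1064 − 2·80 = 904 px.
Subtracting 9 gaps of 36 leaves 580 for 10 columns, so c = 58 px.
Each column+gutter stride is 94 px; 1 of them past the 80 px margin is 80 + 94 = 174 px.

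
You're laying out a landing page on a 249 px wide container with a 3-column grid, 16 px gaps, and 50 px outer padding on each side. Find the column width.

Content width = 249 − 2·50 = 149 px.
Subtracting 2 gaps of 16 leaves 117 for 3 columns, so c = 39 px.

39 px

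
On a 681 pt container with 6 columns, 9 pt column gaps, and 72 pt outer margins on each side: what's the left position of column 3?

Content = 681 − 2·72 = 537 pt.
Subtracting 5 column gaps of 9 leaves 492 for 6 columns, so c = 82 pt.
Before column 3: the margin + 2 columns + 2 column gaps.
Offset = 72 + 2·(82 + 9) = 72 + 182 = 254 pt.

254 pt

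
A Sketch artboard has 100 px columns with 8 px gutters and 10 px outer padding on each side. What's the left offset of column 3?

226 px

Each column+gutter stride is 108 px; 2 of them past the 10 px margin is 10 + 216 = 226 px.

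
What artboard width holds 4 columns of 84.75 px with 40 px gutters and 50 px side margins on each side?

559 px

Total width: 2·50 + 4·84.75 + 3·40 = 559 px.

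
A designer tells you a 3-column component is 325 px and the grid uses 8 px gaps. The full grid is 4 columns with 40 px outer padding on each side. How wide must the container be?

3c + 2·8 = 325 → 3c = 309 → c = 103 px.
Container = 2·40 + 4·103 + 3·8 = 80 + 412 + 24 = 516 px.

516 px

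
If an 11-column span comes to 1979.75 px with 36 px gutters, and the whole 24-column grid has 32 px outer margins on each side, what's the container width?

11c + 10·36 = 1979.75 → 11c = 1619.75 → c = 147.25 px.
Adding margins, columns and gutters: 64 + 3534 + 828 = 4426 px.

4426 px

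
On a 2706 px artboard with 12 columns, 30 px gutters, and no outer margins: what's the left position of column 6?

1140 px

Subtracting 11 gutters of 30 leaves 2376 for 12 columns, so c = 198 px.
Before column 6: 5 columns + 5 gutters.
Offset = 5·(198 + 30) = 5·228 = 1140 px.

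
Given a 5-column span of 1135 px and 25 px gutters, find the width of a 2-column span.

439 px

5c + 4·25 = 1135 → 5c = 1035 → c = 207 px.
Span of 2: 2·207 + 1·25 = 414 + 25 = 439 px.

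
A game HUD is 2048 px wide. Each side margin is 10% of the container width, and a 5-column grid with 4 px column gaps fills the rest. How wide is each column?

Margins: 10% × 2048 = 204.8 px each, so content = 2048 − 409.6 = 1638.4 px.
Subtracting 4 column gaps of 4 leaves 1622.4 for 5 columns, so c = 324.48 px.

324.48 px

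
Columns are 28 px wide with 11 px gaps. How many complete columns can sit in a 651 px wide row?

16 columns

16 columns: 16·28 + 15·11 = 613 px ≤ 651.
17 columns: 652 px > 651. So 16.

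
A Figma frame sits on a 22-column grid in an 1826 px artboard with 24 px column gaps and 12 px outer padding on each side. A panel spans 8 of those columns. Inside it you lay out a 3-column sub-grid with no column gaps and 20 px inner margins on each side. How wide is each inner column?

200 px

Outer content = 1826 − 2·12 = 1802 px.
22c + 21·24 = 1802 → 22c = 1298 → c = 59 px.
8 columns plus 7 column gaps: 472 + 168 = 640 px.
Inner content = 640 − 2·20 = 600 px.
With no column gaps, each column is 600/3 = 200 px.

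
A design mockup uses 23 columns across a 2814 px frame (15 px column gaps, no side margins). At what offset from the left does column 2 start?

23c + 22·15 = 2814 → 23c = 2484 → c = 108 px.
Each column+gutter stride is 123 px; with no margin, 1 of them is 123 px.

123 px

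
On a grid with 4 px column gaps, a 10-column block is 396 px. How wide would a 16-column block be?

10 columns + 9 column gaps: 10c + 9·4 = 396.
10c = 396 − 36 = 360, so c = 36 px.
16 columns plus 15 column gaps: 576 + 60 = 636 px.

636 px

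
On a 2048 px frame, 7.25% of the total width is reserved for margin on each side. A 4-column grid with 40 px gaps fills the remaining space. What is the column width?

Each margin = 7.25% of 2048 = 148.48 px; content = 2048 − 2·148.48 = 1751.04 px.
Subtracting 3 gaps of 40 leaves 1631.04 for 4 columns, so c = 407.76 px.

407.76 px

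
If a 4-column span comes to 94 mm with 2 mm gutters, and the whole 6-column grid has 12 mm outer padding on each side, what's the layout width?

166 mm

94 − 3·2 = 88; ÷4 gives c = 22 mm.
Total width: 2·12 + 6·22 + 5·2 = 166 mm.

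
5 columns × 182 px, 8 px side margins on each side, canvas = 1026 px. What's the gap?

25 px

Content width = 1026 − 2·8 = 1010 px.
Columns use 910 px, leaving 100 px across 4 gaps = 25 px each.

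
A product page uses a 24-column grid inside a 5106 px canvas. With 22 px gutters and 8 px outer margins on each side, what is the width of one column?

191 px

Inside the margins: 5106 − 16 = 5090 px.
5090 − 23·22 = 4584; ÷24 gives c = 191 px.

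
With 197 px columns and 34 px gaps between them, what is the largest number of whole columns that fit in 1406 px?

6 columns: 6·197 + 5·34 = 1352 px ≤ 1406.
7 columns: 1583 px > 1406. So 6.

6 columns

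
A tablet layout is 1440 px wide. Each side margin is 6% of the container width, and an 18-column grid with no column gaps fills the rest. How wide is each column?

Margins: 6% × 1440 = 86.4 px each, so content = 1440 − 172.8 = 1267.2 px.
18c = 1267.2 → c = 70.4 px.

70.4 px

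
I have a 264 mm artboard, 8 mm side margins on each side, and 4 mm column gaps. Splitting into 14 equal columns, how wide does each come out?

Content width = 264 − 2·8 = 248 mm.
14 columns + 13 column gaps: 14c + 13·4 = 248.
14c = 248 − 52 = 196, so c = 14 mm.

14 mm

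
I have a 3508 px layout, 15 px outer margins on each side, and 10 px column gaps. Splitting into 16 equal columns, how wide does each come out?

208 px

Content width = 3508 − 2·15 = 3478 px.
Subtracting 15 column gaps of 10 leaves 3328 for 16 columns, so c = 208 px.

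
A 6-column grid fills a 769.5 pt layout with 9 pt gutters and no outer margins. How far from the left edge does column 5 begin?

519 pt

Subtracting 5 gutters of 9 leaves 724.5 for 6 columns, so c = 120.75 pt.
Before column 5: 4 columns + 4 gutters.
Offset = 4·(120.75 + 9) = 4·129.75 = 519 pt.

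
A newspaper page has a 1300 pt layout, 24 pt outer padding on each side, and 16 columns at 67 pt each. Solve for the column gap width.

12 pt

Subtract both margins: 1300 − 2·24 = 1252 pt.
16·67 + 15g = 1252 → 15g = 180 → g = 12 pt.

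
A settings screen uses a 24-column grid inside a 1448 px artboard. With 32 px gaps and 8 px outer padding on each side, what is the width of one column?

Content width = 1448 − 2·8 = 1432 px.
Subtracting 23 gaps of 32 leaves 696 for 24 columns, so c = 29 px.

29 px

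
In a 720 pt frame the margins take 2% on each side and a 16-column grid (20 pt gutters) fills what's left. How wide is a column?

24.45 pt

Margins: 2% × 720 = 14.4 pt each, so content = 720 − 28.8 = 691.2 pt.
16c + 15·20 = 691.2 → 16c = 391.2 → c = 24.45 pt.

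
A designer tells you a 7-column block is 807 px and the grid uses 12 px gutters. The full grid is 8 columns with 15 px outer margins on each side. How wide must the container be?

954 px

Subtracting 6 gutters of 12 leaves 735 for 7 columns, so c = 105 px.
Total width: 2·15 + 8·105 + 7·12 = 954 px.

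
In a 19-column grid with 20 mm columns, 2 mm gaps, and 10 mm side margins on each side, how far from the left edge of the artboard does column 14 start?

Before column 14: the margin + 13 columns + 13 gaps.
Offset = 10 + 13·(20 + 2) = 10 + 286 = 296 mm.

296 mm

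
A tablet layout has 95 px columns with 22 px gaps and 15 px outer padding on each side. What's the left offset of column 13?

1419 px

Each column+gutter stride is 117 px; 12 of them past the 15 px margin is 15 + 1404 = 1419 px.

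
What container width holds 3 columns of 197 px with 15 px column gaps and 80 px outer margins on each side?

Total width: 2·80 + 3·197 + 2·15 = 781 px.

781 px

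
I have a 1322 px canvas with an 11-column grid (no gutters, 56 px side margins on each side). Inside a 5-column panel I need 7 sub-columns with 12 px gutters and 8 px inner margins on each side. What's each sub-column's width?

66 px

Subtract both margins: 1322 − 2·56 = 1210 px.
11c = 1210 → c = 110 px.
With no gutters, 5 columns span 5·110 = 550 px.
Inner content = 550 − 2·8 = 534 px.
7d + 6·12 = 534 → 7d = 462 → d = 66 px.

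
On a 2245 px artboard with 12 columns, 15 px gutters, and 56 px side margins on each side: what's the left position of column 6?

Inside the margins: 2245 − 112 = 2133 px.
12c + 11·15 = 2133 → 12c = 1968 → c = 164 px.
Before column 6: the margin + 5 columns + 5 gutters.
Offset = 56 + 5·(164 + 15) = 56 + 895 = 951 px.

951 px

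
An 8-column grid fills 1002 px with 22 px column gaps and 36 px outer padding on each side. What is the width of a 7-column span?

811 px

Subtract both margins: 1002 − 2·36 = 930 px.
8 columns + 7 column gaps: 8c + 7·22 = 930.
8c = 930 − 154 = 776, so c = 97 px.
Span of 7: 7·97 + 6·22 = 679 + 132 = 811 px.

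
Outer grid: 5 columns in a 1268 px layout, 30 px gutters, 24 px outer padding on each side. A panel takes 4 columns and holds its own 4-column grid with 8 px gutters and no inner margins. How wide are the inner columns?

236.5 px

Inside the margins: 1268 − 48 = 1220 px.
5 columns + 4 gutters: 5c + 4·30 = 1220.
5c = 1220 − 120 = 1100, so c = 220 px.
Span of 4: 4·220 + 3·30 = 880 + 90 = 970 px.
Subtracting 3 gutters of 8 leaves 946 for 4 columns, so d = 236.5 px.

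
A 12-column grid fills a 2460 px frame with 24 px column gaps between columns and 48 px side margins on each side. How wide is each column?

Content width = 2460 − 2·48 = 2364 px.
12 columns + 11 column gaps: 12c + 11·24 = 2364.
12c = 2364 − 264 = 2100, so c = 175 px.

175 px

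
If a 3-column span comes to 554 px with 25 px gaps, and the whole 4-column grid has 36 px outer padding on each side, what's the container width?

819 px

3 columns + 2 gaps: 3c + 2·25 = 554.
3c = 554 − 50 = 504, so c = 168 px.
Total width: 2·36 + 4·168 + 3·25 = 819 px.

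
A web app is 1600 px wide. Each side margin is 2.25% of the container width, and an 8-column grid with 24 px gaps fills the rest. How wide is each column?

170 px

Each margin = 2.25% of 1600 = 36 px; content = 1600 − 2·36 = 1528 px.
1528 − 7·24 = 1360; ÷8 gives c = 170 px.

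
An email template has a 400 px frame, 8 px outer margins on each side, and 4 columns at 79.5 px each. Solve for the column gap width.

22 px

Content width = 400 − 2·8 = 384 px.
4 columns take 4·79.5 = 318 px; remaining 66 splits into 3 column gaps.
g = 66 / 3 = 22 px.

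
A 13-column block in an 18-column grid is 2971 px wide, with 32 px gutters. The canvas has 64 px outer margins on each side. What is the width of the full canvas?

Subtracting 12 gutters of 32 leaves 2587 for 13 columns, so c = 199 px.
Canvas = 2·64 + 18·199 + 17·32 = 128 + 3582 + 544 = 4254 px.

4254 px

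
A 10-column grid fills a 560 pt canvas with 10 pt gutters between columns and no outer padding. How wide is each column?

Subtracting 9 gutters of 10 leaves 470 for 10 columns, so c = 47 pt.

47 pt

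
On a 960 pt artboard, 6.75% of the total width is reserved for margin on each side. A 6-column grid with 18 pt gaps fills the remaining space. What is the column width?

123.4 pt

Each margin = 6.75% of 960 = 64.8 pt; content = 960 − 2·64.8 = 830.4 pt.
6c + 5·18 = 830.4 → 6c = 740.4 → c = 123.4 pt.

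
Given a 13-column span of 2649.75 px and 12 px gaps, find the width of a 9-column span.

13 columns + 12 gaps: 13c + 12·12 = 2649.75.
13c = 2649.75 − 144 = 2505.75, so c = 192.75 px.
Span of 9: 9·192.75 + 8·12 = 1734.75 + 96 = 1830.75 px.

1830.75 px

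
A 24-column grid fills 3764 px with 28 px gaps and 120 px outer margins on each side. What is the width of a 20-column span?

2932 px

Subtract both margins: 3764 − 2·120 = 3524 px.
Subtracting 23 gaps of 28 leaves 2880 for 24 columns, so c = 120 px.
20-column span = 20·120 + 19·28 = 2932 px.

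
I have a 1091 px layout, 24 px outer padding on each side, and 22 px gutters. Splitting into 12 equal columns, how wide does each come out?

66.75 px

Subtract both margins: 1091 − 2·24 = 1043 px.
12c + 11·22 = 1043 → 12c = 801 → c = 66.75 px.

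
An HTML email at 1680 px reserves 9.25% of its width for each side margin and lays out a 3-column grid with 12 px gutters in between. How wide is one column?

448.4 px

Margins: 9.25% × 1680 = 155.4 px each, so content = 1680 − 310.8 = 1369.2 px.
3 columns + 2 gutters: 3c + 2·12 = 1369.2.
3c = 1369.2 − 24 = 1345.2, so c = 448.4 px.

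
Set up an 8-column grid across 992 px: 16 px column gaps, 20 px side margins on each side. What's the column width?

105 px

Inside the margins: 992 − 40 = 952 px.
Subtracting 7 column gaps of 16 leaves 840 for 8 columns, so c = 105 px.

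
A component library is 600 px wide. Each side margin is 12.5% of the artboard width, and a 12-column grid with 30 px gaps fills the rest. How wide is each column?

10 px

600 × (1 − 2·12.5%) = 600 × 75% = 450 px for the columns.
Subtracting 11 gaps of 30 leaves 120 for 12 columns, so c = 10 px.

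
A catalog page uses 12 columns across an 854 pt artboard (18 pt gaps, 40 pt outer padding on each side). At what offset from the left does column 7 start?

Content = 854 − 2·40 = 774 pt.
Subtracting 11 gaps of 18 leaves 576 for 12 columns, so c = 48 pt.
Column 7 starts at margin + 6·(column + gutter) = 40 + 6·66 = 436 pt.

436 pt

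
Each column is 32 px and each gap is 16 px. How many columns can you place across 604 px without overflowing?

k columns need k·32 + (k−1)·16 = k·48 − 16.
k·48 − 16 ≤ 604 → k ≤ 620 / 48 ≈ 12.92, so k = 12.

12 columns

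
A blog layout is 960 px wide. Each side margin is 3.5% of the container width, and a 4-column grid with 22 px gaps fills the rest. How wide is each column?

206.7 px

Each margin = 3.5% of 960 = 33.6 px; content = 960 − 2·33.6 = 892.8 px.
4 columns + 3 gaps: 4c + 3·22 = 892.8.
4c = 892.8 − 66 = 826.8, so c = 206.7 px.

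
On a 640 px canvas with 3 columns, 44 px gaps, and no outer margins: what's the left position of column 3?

456 px

640 − 2·44 = 552; ÷3 gives c = 184 px.
No margin, so column 3 starts at 2·(column + gutter) = 2·228 = 456 px.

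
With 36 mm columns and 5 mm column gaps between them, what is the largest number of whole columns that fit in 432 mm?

k columns need k·36 + (k−1)·5 = k·41 − 5.
k·41 − 5 ≤ 432 → k ≤ 437 / 41 ≈ 10.66, so k = 10.

10 columns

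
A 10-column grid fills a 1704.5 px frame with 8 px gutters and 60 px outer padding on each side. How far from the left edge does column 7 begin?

Inside the margins: 1704.5 − 120 = 1584.5 px.
1584.5 − 9·8 = 1512.5; ÷10 gives c = 151.25 px.
Before column 7: the margin + 6 columns + 6 gutters.
Offset = 60 + 6·(151.25 + 8) = 60 + 955.5 = 1015.5 px.

1015.5 px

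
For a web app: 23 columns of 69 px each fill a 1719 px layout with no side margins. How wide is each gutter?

6 px

Columns use 1587 px, leaving 132 px across 22 gutters = 6 px each.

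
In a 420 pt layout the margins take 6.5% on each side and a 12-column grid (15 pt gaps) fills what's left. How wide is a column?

16.7 pt

Margins: 6.5% × 420 = 27.3 pt each, so content = 420 − 54.6 = 365.4 pt.
Subtracting 11 gaps of 15 leaves 200.4 for 12 columns, so c = 16.7 pt.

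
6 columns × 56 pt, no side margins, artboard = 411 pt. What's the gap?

Columns use 336 pt, leaving 75 pt across 5 gaps = 15 pt each.

15 pt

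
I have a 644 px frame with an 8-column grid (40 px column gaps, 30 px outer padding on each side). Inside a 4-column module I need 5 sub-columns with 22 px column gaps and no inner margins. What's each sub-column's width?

Take off 60 px of margins, leaving 584 px.
Subtracting 7 column gaps of 40 leaves 304 for 8 columns, so c = 38 px.
4 columns plus 3 column gaps: 152 + 120 = 272 px.
272 − 4·22 = 184; ÷5 gives d = 36.8 px.

36.8 px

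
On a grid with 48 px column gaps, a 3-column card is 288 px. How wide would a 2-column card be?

Subtracting 2 column gaps of 48 leaves 192 for 3 columns, so c = 64 px.
Span of 2: 2·64 + 1·48 = 128 + 48 = 176 px.

176 px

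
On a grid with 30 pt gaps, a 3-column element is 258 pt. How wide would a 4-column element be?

3c + 2·30 = 258 → 3c = 198 → c = 66 pt.
4-column span = 4·66 + 3·30 = 354 pt.

354 pt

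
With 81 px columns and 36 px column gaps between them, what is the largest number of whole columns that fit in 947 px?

8 columns: 8·81 + 7·36 = 900 px ≤ 947.
9 columns: 1017 px > 947. So 8.

8 columns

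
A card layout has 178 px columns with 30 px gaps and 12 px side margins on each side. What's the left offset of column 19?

Each column+gutter stride is 208 px; 18 of them past the 12 px margin is 12 + 3744 = 3756 px.

3756 px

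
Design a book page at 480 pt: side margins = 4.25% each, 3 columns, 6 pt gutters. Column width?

Margins: 4.25% × 480 = 20.4 pt each, so content = 480 − 40.8 = 439.2 pt.
Subtracting 2 gutters of 6 leaves 427.2 for 3 columns, so c = 142.4 pt.

142.4 pt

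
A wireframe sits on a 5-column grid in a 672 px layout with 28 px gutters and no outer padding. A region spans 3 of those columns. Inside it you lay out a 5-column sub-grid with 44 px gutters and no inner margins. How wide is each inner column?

5 columns + 4 gutters: 5c + 4·28 = 672.
5c = 672 − 112 = 560, so c = 112 px.
Span of 3: 3·112 + 2·28 = 336 + 56 = 392 px.
5d + 4·44 = 392 → 5d = 216 → d = 43.2 px.

43.2 px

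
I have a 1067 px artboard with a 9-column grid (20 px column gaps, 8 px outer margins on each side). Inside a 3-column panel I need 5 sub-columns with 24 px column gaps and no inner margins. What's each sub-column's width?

48.2 px

Subtract both margins: 1067 − 2·8 = 1051 px.
1051 − 8·20 = 891; ÷9 gives c = 99 px.
Span of 3: 3·99 + 2·20 = 297 + 40 = 337 px.
5 columns + 4 column gaps: 5d + 4·24 = 337.
5d = 337 − 96 = 241, so d = 48.2 px.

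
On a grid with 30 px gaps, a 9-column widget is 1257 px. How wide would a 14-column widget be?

9 columns + 8 gaps: 9c + 8·30 = 1257.
9c = 1257 − 240 = 1017, so c = 113 px.
Span of 14: 14·113 + 13·30 = 1582 + 390 = 1972 px.

1972 px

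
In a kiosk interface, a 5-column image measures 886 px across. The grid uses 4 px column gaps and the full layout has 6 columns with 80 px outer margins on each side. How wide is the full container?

5 columns + 4 column gaps: 5c + 4·4 = 886.
5c = 886 − 16 = 870, so c = 174 px.
Adding margins, columns and gutters: 160 + 1044 + 20 = 1224 px.

1224 px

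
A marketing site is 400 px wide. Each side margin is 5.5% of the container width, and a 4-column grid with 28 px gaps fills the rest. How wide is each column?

Each margin = 5.5% of 400 = 22 px; content = 400 − 2·22 = 356 px.
356 − 3·28 = 272; ÷4 gives c = 68 px.

68 px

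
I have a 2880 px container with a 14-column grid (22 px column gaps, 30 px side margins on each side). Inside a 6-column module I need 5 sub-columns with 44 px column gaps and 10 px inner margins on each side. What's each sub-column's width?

200 px

Outer content = 2880 − 2·30 = 2820 px.
2820 − 13·22 = 2534; ÷14 gives c = 181 px.
6 columns plus 5 column gaps: 1086 + 110 = 1196 px.
Inner content = 1196 − 2·10 = 1176 px.
5 columns + 4 column gaps: 5d + 4·44 = 1176.
5d = 1176 − 176 = 1000, so d = 200 px.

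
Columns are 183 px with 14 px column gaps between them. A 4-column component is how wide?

4 columns plus 3 column gaps: 732 + 42 = 774 px.

774 px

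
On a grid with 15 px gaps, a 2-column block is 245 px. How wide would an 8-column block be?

1025 px

Subtracting 1 gap of 15 leaves 230 for 2 columns, so c = 115 px.
Span of 8: 8·115 + 7·15 = 920 + 105 = 1025 px.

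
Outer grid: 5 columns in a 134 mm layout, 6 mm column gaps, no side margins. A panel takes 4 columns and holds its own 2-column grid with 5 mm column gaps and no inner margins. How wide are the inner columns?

50.5 mm

Subtracting 4 column gaps of 6 leaves 110 for 5 columns, so c = 22 mm.
Span of 4: 4·22 + 3·6 = 88 + 18 = 106 mm.
Subtracting 1 column gap of 5 leaves 101 for 2 columns, so d = 50.5 mm.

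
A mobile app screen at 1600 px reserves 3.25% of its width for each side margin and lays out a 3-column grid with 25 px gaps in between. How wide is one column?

Each margin = 3.25% of 1600 = 52 px; content = 1600 − 2·52 = 1496 px.
3c + 2·25 = 1496 → 3c = 1446 → c = 482 px.

482 px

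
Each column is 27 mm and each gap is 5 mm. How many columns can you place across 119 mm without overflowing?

Each extra column adds 27 + 5 = 32 mm.
(119 + 5) / 32 = 3.88, so 3 columns fit.

3 columns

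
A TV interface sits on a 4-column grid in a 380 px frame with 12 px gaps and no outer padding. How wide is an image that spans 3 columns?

282 px

Subtracting 3 gaps of 12 leaves 344 for 4 columns, so c = 86 px.
Span of 3: 3·86 + 2·12 = 258 + 24 = 282 px.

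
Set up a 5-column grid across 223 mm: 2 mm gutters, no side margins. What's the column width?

223 − 4·2 = 215; ÷5 gives c = 43 mm.

43 mm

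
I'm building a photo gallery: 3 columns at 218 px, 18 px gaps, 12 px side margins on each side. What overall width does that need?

Total width: 2·12 + 3·218 + 2·18 = 714 px.

714 px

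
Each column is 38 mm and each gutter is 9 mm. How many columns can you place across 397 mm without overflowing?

8 columns: 8·38 + 7·9 = 367 mm ≤ 397.
9 columns: 414 mm > 397. So 8.

8 columns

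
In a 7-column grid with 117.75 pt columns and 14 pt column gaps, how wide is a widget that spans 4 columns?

4-column span = 4·117.75 + 3·14 = 513 pt.

513 pt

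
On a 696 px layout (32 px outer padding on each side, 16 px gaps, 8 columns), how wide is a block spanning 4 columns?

Subtract both margins: 696 − 2·32 = 632 px.
8 columns + 7 gaps: 8c + 7·16 = 632.
8c = 632 − 112 = 520, so c = 65 px.
4-column span = 4·65 + 3·16 = 308 px.

308 px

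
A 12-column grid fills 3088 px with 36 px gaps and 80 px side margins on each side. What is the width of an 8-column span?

Inside the margins: 3088 − 160 = 2928 px.
12c + 11·36 = 2928 → 12c = 2532 → c = 211 px.
Span of 8: 8·211 + 7·36 = 1688 + 252 = 1940 px.

1940 px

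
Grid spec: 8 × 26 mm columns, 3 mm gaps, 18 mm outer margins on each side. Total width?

265 mm

Container = 2·18 + 8·26 + 7·3 = 36 + 208 + 21 = 265 mm.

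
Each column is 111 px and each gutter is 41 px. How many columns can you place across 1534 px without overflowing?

10 columns: 10·111 + 9·41 = 1479 px ≤ 1534.
11 columns: 1631 px > 1534. So 10.

10 columns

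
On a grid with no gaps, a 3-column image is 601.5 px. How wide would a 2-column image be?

401 px

3c = 601.5 → c = 200.5 px.
2-column span = 2·200.5 = 401 px.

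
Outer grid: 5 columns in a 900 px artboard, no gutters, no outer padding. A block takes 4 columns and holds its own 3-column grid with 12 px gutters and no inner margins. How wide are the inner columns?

232 px

5c = 900 → c = 180 px.
4-column span = 4·180 = 720 px.
720 − 2·12 = 696; ÷3 gives d = 232 px.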